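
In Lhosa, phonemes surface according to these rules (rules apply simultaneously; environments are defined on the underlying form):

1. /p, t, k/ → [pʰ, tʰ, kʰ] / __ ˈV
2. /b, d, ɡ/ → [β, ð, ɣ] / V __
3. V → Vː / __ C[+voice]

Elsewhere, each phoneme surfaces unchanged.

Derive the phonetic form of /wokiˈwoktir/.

/o/ — between /w/ and /k/; rule 3 does not apply here → [o].
/k/ (between /o/ and /i/) fails the environment for rule 1, so it stays [k].
Rule 3 applies to /i/ (between /k/ and /w/: before a voiced consonant) → [iː].
/o/ (between /w/ and /k/) fails the environment for rule 3, so it stays [o].
/k/ — between /o/ and /t/; rule 1 does not apply here → [k].
/t/ (between /k/ and /i/) fails the environment for rule 1, so it stays [t].
/i/ meets the environment for rule 3 (before a voiced consonant) → [iː].

[wokiːˈwoktiːr]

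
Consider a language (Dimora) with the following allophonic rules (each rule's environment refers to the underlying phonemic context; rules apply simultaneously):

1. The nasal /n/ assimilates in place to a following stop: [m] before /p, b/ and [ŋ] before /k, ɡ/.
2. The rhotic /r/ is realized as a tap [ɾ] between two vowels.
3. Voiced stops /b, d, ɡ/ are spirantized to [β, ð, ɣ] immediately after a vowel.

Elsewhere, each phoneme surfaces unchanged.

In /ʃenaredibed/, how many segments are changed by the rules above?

4

Segments that undergo a rule: /r/ → [ɾ] (rule 2); /d/ → [ð] (rule 3); /b/ → [β] (rule 3); /d/ → [ð] (rule 3).
All other segments surface unchanged.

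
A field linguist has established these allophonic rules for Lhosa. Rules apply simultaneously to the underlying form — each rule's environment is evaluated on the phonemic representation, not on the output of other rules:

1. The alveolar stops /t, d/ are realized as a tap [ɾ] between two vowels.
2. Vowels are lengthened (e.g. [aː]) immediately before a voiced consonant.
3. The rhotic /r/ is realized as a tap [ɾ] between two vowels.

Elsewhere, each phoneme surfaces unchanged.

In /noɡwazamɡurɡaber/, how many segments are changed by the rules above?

6

Segments that undergo a rule: /o/ → [oː] (rule 2); /a/ → [aː] (rule 2); /a/ → [aː] (rule 2); /u/ → [uː] (rule 2); /a/ → [aː] (rule 2); /e/ → [eː] (rule 2).
All other segments surface unchanged.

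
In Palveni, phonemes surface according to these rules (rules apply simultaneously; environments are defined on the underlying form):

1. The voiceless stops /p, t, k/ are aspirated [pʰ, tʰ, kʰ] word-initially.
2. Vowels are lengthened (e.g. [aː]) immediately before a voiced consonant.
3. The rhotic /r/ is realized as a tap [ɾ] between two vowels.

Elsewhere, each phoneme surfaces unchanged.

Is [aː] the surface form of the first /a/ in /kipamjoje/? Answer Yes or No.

Yes

/a/ meets the environment for rule 2 (before a voiced consonant) → [aː].
The actual realization is [aː], which matches [aː].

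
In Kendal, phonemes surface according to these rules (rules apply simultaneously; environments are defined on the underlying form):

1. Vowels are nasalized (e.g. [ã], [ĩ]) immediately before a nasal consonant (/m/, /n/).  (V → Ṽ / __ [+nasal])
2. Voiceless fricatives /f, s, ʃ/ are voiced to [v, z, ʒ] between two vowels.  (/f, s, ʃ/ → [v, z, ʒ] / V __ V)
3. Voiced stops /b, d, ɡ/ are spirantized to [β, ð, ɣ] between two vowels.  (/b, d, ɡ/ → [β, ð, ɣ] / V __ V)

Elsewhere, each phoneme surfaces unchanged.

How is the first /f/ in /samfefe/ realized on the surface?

/f/ (between /m/ and /e/): rule 2 targets it, but not between two vowels → unchanged [f].

[f]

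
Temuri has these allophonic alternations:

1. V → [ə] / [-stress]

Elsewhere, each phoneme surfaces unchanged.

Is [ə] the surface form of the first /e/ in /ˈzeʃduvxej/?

No

/e/ — between /z/ and /ʃ/; rule 1 does not apply here → [e].
The actual realization is [e], not [ə].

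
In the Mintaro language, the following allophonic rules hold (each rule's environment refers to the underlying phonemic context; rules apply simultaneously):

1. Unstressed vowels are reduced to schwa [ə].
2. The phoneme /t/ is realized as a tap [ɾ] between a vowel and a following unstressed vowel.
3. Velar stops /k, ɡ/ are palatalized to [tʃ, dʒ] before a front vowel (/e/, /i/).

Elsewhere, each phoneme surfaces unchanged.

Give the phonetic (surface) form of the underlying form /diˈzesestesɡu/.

[dəˈzesəstəsɡə]

/d/ (word-initial) is unaffected → [d].
/i/ (between /d/ and /z/): in an unstressed syllable, so rule 1 applies → [ə].
/z/ (between /i/ and /e/): no rule targets it → [z].
/e/ — between /z/ and /s/; rule 1 does not apply here → [e].
/s/ — not in any rule's target class → [s].
/e/ (between /s/ and /s/) occurs in an unstressed syllable → [ə] by rule 1.
/s/ — not in any rule's target class → [s].
/t/ — between /s/ and /e/; rule 2 does not apply here → [t].
Rule 1 applies to /e/ (between /t/ and /s/: in an unstressed syllable) → [ə].
/s/ — not in any rule's target class → [s].
/ɡ/ (between /s/ and /u/): rule 3 targets it, but not before a front vowel → unchanged [ɡ].
/u/ meets the environment for rule 1 (in an unstressed syllable) → [ə].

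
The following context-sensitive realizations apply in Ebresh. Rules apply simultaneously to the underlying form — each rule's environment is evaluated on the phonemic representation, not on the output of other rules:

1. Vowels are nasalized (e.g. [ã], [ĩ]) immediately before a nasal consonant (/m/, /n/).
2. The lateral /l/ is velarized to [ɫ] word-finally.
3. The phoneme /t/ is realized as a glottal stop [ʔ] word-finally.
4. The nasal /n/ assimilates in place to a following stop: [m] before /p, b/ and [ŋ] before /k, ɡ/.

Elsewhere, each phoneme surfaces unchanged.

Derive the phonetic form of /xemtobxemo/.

/x/ (word-initial): no rule targets it → [x].
/e/ (between /x/ and /m/) occurs before a nasal consonant → [ẽ] by rule 1.
/m/ stays [m].
/t/ (between /m/ and /o/) is in the target of rule 3 but the environment (word-finally) is not met → [t].
/o/ (between /t/ and /b/) is in the target of rule 1 but the environment (before a nasal consonant) is not met → [o].
/b/ — not in any rule's target class → [b].
/x/ (between /b/ and /e/) is unaffected → [x].
/e/ — between /x/ and /m/, before a nasal consonant — surfaces as [ẽ] (rule 1).
/m/ (between /e/ and /o/) is unaffected → [m].
/o/ (word-final) is in the target of rule 1 but the environment (before a nasal consonant) is not met → [o].

[xẽmtobxẽmo]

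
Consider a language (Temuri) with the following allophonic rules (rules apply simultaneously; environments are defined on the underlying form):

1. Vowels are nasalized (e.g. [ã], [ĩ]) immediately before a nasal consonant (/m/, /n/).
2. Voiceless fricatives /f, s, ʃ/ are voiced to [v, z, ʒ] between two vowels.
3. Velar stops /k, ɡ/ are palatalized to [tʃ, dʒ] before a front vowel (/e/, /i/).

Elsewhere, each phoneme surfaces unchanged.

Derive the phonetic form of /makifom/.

/a/ (between /m/ and /k/): rule 1 targets it, but not before a nasal consonant → unchanged [a].
/k/ (between /a/ and /i/): before a front vowel, so rule 3 applies → [tʃ].
/i/ — between /k/ and /f/; rule 1 does not apply here → [i].
/f/ meets the environment for rule 2 (between two vowels) → [v].
/o/ — between /f/ and /m/, before a nasal consonant — surfaces as [õ] (rule 1).

[matʃivõm]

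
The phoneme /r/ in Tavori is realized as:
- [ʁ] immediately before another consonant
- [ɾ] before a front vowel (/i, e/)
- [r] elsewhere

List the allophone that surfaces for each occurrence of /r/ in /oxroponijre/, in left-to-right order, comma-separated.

[r], [ɾ]

Occurrence 1 (position 3): no conditioning environment matches → elsewhere allophone [r].
Occurrence 2 (position 10): before a front vowel (/i, e/) → [ɾ].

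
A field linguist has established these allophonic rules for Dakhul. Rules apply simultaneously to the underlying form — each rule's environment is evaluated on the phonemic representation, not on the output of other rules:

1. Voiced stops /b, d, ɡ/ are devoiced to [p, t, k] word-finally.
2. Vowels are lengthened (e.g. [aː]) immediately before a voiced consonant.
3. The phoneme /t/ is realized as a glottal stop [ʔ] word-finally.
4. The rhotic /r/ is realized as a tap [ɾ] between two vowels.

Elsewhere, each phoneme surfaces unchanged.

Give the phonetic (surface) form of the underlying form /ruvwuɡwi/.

[ruːvwuːɡwi]

/r/ (word-initial) is in the target of rule 4 but the environment (between two vowels) is not met → [r].
/u/ (between /r/ and /v/) occurs before a voiced consonant → [uː] by rule 2.
/u/ (between /w/ and /ɡ/) occurs before a voiced consonant → [uː] by rule 2.
/ɡ/ (between /u/ and /w/): rule 1 targets it, but not word-finally → unchanged [ɡ].
/i/ — word-final; rule 2 does not apply here → [i].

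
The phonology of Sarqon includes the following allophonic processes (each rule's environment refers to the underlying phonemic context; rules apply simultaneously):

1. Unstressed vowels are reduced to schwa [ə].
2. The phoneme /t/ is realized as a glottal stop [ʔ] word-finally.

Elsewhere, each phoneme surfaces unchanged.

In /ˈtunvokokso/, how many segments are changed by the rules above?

Segments that undergo a rule: /o/ → [ə] (rule 1); /o/ → [ə] (rule 1); /o/ → [ə] (rule 1).
All other segments surface unchanged.

3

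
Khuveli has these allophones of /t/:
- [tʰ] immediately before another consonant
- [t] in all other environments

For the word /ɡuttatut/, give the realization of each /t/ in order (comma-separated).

Occurrence 1 (position 3): immediately before another consonant → [tʰ].
Occurrence 2 (position 4): no conditioning environment matches → elsewhere allophone [t].
Occurrence 3 (position 6): no conditioning environment matches → elsewhere allophone [t].
Occurrence 4 (position 8): no conditioning environment matches → elsewhere allophone [t].

[tʰ], [t], [t], [t]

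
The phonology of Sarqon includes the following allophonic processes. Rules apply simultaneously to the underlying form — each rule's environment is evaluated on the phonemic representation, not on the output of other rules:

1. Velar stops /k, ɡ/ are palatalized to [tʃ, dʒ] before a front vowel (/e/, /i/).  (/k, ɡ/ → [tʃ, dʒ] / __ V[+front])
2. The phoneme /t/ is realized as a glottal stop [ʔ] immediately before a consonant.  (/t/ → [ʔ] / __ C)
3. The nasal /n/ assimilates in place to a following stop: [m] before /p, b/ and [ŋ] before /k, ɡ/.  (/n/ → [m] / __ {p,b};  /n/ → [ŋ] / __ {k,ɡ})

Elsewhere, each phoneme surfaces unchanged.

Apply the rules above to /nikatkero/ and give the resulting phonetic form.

/n/ (word-initial): rule 3 targets it, but not before a labial or velar stop → unchanged [n].
/i/ — not in any rule's target class → [i].
/k/ (between /i/ and /a/) fails the environment for rule 1, so it stays [k].
/a/ stays [a].
/t/ (between /a/ and /k/): immediately before a consonant, so rule 2 applies → [ʔ].
/k/ — between /t/ and /e/, before a front vowel — surfaces as [tʃ] (rule 1).
/e/ (between /k/ and /r/) is unaffected → [e].
/r/ (between /e/ and /o/) is unaffected → [r].
/o/ (word-final) is unaffected → [o].

[nikaʔtʃero]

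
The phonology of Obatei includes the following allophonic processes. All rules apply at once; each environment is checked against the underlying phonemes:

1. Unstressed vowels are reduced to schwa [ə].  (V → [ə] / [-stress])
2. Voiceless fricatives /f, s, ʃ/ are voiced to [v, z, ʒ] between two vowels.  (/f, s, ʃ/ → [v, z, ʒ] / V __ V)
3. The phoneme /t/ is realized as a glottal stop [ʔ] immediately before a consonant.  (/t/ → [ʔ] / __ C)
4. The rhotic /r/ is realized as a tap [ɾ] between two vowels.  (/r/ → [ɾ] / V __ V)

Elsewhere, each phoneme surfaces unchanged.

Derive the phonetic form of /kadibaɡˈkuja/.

[kədəbəɡˈkujə]

Rule 1 applies to /a/ (between /k/ and /d/: in an unstressed syllable) → [ə].
Rule 1 applies to /i/ (between /d/ and /b/: in an unstressed syllable) → [ə].
/a/ — between /b/ and /ɡ/, in an unstressed syllable — surfaces as [ə] (rule 1).
/u/ — between /k/ and /j/; rule 1 does not apply here → [u].
/a/ — word-final, in an unstressed syllable — surfaces as [ə] (rule 1).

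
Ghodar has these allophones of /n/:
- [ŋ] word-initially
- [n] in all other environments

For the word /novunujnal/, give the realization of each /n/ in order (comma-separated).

[ŋ], [n], [n]

Occurrence 1 (position 1): word-initially → [ŋ].
Occurrence 2 (position 5): no conditioning environment matches → elsewhere allophone [n].
Occurrence 3 (position 8): no conditioning environment matches → elsewhere allophone [n].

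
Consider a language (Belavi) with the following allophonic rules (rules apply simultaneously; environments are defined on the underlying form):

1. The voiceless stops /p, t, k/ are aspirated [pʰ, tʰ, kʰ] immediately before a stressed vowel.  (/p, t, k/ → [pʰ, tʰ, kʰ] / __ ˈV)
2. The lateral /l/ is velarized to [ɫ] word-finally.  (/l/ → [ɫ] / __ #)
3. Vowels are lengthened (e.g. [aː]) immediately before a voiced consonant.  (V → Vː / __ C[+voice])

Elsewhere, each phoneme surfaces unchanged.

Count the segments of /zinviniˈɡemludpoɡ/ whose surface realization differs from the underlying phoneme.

6

Segments that undergo a rule: /i/ → [iː] (rule 3); /i/ → [iː] (rule 3); /i/ → [iː] (rule 3); /e/ → [eː] (rule 3); /u/ → [uː] (rule 3); /o/ → [oː] (rule 3).
All other segments surface unchanged.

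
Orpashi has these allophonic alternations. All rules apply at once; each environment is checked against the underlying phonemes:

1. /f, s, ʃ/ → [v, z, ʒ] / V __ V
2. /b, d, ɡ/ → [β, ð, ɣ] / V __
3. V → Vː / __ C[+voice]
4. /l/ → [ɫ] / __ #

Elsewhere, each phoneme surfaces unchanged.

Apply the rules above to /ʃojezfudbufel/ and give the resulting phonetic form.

/ʃ/ — word-initial; rule 1 does not apply here → [ʃ].
/o/ (between /ʃ/ and /j/): before a voiced consonant, so rule 3 applies → [oː].
/j/ stays [j].
/e/ (between /j/ and /z/) occurs before a voiced consonant → [eː] by rule 3.
/z/ (between /e/ and /f/) is unaffected → [z].
/f/ (between /z/ and /u/): rule 1 targets it, but not between two vowels → unchanged [f].
/u/ meets the environment for rule 3 (before a voiced consonant) → [uː].
/d/ — between /u/ and /b/, immediately after a vowel — surfaces as [ð] (rule 2).
/b/ — between /d/ and /u/; rule 2 does not apply here → [b].
/u/ (between /b/ and /f/) is in the target of rule 3 but the environment (before a voiced consonant) is not met → [u].
/f/ — between /u/ and /e/, between two vowels — surfaces as [v] (rule 1).
/e/ (between /f/ and /l/) occurs before a voiced consonant → [eː] by rule 3.
/l/ (word-final) occurs word-finally → [ɫ] by rule 4.

[ʃoːjeːzfuːðbuveːɫ]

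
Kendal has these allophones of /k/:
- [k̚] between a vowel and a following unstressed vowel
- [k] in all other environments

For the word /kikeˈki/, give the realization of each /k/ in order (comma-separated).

[k], [k̚], [k]

Occurrence 1 (position 1): no conditioning environment matches → elsewhere allophone [k].
Occurrence 2 (position 3): between a vowel and a following unstressed vowel → [k̚].
Occurrence 3 (position 5): no conditioning environment matches → elsewhere allophone [k].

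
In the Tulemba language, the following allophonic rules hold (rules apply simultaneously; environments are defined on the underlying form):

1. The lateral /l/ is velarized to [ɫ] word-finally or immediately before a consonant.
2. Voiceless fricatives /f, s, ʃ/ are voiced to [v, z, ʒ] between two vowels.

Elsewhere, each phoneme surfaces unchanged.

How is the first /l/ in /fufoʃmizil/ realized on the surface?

Rule 1 applies to /l/ (word-final: word-finally or immediately before a consonant) → [ɫ].

[ɫ]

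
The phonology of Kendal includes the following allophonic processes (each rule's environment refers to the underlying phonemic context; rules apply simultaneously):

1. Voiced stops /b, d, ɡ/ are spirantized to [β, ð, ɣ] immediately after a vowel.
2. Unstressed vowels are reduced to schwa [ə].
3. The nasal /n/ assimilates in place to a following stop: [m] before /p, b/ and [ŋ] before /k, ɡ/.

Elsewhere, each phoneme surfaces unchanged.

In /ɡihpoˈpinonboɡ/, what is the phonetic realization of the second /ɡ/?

/ɡ/ meets the environment for rule 1 (immediately after a vowel) → [ɣ].

[ɣ]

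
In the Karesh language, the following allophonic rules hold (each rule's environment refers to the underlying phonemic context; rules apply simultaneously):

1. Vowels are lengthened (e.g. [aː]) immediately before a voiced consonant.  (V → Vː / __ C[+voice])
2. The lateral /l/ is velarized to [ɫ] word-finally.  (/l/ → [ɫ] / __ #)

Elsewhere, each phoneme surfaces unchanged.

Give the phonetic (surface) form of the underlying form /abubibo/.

/a/ — word-initial, before a voiced consonant — surfaces as [aː] (rule 1).
/b/ stays [b].
/u/ — between /b/ and /b/, before a voiced consonant — surfaces as [uː] (rule 1).
/b/ stays [b].
/i/ — between /b/ and /b/, before a voiced consonant — surfaces as [iː] (rule 1).
/b/ (between /i/ and /o/): no rule targets it → [b].
/o/ (word-final) is in the target of rule 1 but the environment (before a voiced consonant) is not met → [o].

[aːbuːbiːbo]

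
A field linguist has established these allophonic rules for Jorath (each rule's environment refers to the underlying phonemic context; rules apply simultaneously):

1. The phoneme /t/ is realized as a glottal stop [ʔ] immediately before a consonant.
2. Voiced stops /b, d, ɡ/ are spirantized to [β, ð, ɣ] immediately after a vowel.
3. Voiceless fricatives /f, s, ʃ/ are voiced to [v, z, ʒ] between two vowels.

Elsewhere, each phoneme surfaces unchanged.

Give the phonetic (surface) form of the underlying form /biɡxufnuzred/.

/b/ — word-initial; rule 2 does not apply here → [b].
/ɡ/ — between /i/ and /x/, immediately after a vowel — surfaces as [ɣ] (rule 2).
/f/ (between /u/ and /n/): rule 3 targets it, but not between two vowels → unchanged [f].
/d/ meets the environment for rule 2 (immediately after a vowel) → [ð].

[biɣxufnuzreð]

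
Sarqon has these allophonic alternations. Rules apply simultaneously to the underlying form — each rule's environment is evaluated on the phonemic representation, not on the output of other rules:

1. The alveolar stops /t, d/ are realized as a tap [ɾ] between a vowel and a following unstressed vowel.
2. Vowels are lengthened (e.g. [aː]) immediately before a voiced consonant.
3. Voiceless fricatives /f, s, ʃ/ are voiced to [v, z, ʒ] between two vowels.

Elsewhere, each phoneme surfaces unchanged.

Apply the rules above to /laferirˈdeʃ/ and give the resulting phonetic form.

/l/ — not in any rule's target class → [l].
/a/ (between /l/ and /f/) is in the target of rule 2 but the environment (before a voiced consonant) is not met → [a].
/f/ (between /a/ and /e/): between two vowels, so rule 3 applies → [v].
/e/ meets the environment for rule 2 (before a voiced consonant) → [eː].
/r/ (between /e/ and /i/): no rule targets it → [r].
/i/ (between /r/ and /r/): before a voiced consonant, so rule 2 applies → [iː].
/r/ stays [r].
/d/ — between /r/ and /e/; rule 1 does not apply here → [d].
/e/ (between /d/ and /ʃ/) is in the target of rule 2 but the environment (before a voiced consonant) is not met → [e].
/ʃ/ (word-final): rule 3 targets it, but not between two vowels → unchanged [ʃ].

[laveːriːrˈdeʃ]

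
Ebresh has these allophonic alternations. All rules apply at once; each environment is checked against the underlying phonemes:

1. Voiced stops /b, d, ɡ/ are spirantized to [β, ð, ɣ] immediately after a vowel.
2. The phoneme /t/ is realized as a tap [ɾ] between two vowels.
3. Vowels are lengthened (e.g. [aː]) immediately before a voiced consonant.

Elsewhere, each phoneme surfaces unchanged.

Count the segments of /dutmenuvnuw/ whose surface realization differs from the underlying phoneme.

Segments that undergo a rule: /e/ → [eː] (rule 3); /u/ → [uː] (rule 3); /u/ → [uː] (rule 3).
All other segments surface unchanged.

3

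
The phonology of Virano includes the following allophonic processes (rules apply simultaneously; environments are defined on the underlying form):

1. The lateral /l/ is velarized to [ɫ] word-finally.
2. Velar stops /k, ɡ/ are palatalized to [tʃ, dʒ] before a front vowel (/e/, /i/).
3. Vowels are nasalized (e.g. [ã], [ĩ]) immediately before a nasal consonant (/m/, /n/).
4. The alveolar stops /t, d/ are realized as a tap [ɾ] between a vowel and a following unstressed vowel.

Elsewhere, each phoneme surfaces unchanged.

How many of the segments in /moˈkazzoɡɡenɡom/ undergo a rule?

Segments that undergo a rule: /ɡ/ → [dʒ] (rule 2); /e/ → [ẽ] (rule 3); /o/ → [õ] (rule 3).
All other segments surface unchanged.

3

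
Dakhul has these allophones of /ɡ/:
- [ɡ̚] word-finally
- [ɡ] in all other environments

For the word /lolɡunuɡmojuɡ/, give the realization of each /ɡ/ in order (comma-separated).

Occurrence 1 (position 4): no conditioning environment matches → elsewhere allophone [ɡ].
Occurrence 2 (position 8): no conditioning environment matches → elsewhere allophone [ɡ].
Occurrence 3 (position 13): word-finally → [ɡ̚].

[ɡ], [ɡ], [ɡ̚]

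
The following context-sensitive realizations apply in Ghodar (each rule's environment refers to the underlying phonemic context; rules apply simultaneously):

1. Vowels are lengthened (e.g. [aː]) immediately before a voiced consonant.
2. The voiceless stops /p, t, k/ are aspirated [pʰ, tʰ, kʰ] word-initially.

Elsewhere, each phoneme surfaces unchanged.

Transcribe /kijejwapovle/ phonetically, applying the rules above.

Rule 2 applies to /k/ (word-initial: word-initially) → [kʰ].
/i/ (between /k/ and /j/) occurs before a voiced consonant → [iː] by rule 1.
/j/ stays [j].
Rule 1 applies to /e/ (between /j/ and /j/: before a voiced consonant) → [eː].
/j/ stays [j].
/w/ (between /j/ and /a/) is unaffected → [w].
/a/ (between /w/ and /p/) fails the environment for rule 1, so it stays [a].
/p/ (between /a/ and /o/): rule 2 targets it, but not word-initially → unchanged [p].
/o/ (between /p/ and /v/): before a voiced consonant, so rule 1 applies → [oː].
/v/ (between /o/ and /l/): no rule targets it → [v].
/l/ (between /v/ and /e/): no rule targets it → [l].
/e/ (word-final): rule 1 targets it, but not before a voiced consonant → unchanged [e].

[kʰiːjeːjwapoːvle]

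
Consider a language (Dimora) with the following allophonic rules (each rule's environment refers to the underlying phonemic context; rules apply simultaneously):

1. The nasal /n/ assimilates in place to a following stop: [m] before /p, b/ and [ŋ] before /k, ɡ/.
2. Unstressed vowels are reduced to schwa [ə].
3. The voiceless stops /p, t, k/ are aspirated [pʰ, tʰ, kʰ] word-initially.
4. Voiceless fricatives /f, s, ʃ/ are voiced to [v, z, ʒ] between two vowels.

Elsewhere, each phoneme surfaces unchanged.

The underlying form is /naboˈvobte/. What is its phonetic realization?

/n/ (word-initial) is in the target of rule 1 but the environment (before a labial or velar stop) is not met → [n].
/a/ meets the environment for rule 2 (in an unstressed syllable) → [ə].
/o/ meets the environment for rule 2 (in an unstressed syllable) → [ə].
/o/ — between /v/ and /b/; rule 2 does not apply here → [o].
/t/ (between /b/ and /e/) fails the environment for rule 3, so it stays [t].
Rule 2 applies to /e/ (word-final: in an unstressed syllable) → [ə].

[nəbəˈvobtə]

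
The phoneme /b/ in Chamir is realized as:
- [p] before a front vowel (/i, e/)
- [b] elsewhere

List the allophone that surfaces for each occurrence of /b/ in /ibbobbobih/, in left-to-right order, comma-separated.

Occurrence 1 (position 2): no conditioning environment matches → elsewhere allophone [b].
Occurrence 2 (position 3): no conditioning environment matches → elsewhere allophone [b].
Occurrence 3 (position 5): no conditioning environment matches → elsewhere allophone [b].
Occurrence 4 (position 6): no conditioning environment matches → elsewhere allophone [b].
Occurrence 5 (position 8): before a front vowel (/i, e/) → [p].

[b], [b], [b], [b], [p]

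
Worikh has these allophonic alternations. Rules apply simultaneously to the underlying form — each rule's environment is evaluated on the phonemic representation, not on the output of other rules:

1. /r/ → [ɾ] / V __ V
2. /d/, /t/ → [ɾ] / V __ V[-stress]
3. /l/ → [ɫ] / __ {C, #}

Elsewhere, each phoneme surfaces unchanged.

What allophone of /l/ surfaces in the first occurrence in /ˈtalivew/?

[l]

/l/ (between /a/ and /i/) fails the environment for rule 3, so it stays [l].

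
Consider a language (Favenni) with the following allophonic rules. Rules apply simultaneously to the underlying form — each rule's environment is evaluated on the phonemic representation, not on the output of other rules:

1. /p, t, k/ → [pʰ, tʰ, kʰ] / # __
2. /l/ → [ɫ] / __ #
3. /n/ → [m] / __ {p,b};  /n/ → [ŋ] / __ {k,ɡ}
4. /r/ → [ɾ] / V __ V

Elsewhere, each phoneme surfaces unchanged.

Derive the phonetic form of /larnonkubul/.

/l/ (word-initial) is in the target of rule 2 but the environment (word-finally) is not met → [l].
/a/ (between /l/ and /r/): no rule targets it → [a].
/r/ (between /a/ and /n/): rule 4 targets it, but not between two vowels → unchanged [r].
/n/ (between /r/ and /o/) fails the environment for rule 3, so it stays [n].
/o/ (between /n/ and /n/): no rule targets it → [o].
/n/ (between /o/ and /k/): before a labial or velar stop, so rule 3 applies → [ŋ].
/k/ (between /n/ and /u/): rule 1 targets it, but not word-initially → unchanged [k].
/u/ (between /k/ and /b/) is unaffected → [u].
/b/ — not in any rule's target class → [b].
/u/ stays [u].
Rule 2 applies to /l/ (word-final: word-finally) → [ɫ].

[larnoŋkubuɫ]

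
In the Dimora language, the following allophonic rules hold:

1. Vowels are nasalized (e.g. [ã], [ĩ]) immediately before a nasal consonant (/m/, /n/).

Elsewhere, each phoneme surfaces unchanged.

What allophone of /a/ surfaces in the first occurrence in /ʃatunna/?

[a]

/a/ (between /ʃ/ and /t/): rule 1 targets it, but not before a nasal consonant → unchanged [a].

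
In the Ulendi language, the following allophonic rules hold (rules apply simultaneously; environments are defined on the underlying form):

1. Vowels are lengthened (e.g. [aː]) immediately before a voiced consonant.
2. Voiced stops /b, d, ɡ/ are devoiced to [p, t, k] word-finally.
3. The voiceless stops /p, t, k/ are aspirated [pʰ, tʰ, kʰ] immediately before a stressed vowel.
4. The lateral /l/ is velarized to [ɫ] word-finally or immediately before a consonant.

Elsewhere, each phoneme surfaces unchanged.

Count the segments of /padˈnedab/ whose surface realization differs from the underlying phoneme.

Segments that undergo a rule: /a/ → [aː] (rule 1); /e/ → [eː] (rule 1); /a/ → [aː] (rule 1); /b/ → [p] (rule 2).
All other segments surface unchanged.

4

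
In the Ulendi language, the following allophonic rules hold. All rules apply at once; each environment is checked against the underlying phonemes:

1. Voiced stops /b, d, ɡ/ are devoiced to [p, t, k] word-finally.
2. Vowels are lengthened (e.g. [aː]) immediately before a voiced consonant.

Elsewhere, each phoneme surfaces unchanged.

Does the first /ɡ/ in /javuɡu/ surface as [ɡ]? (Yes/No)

Yes

/ɡ/ (between /u/ and /u/): rule 1 targets it, but not word-finally → unchanged [ɡ].
The actual realization is [ɡ], which matches [ɡ].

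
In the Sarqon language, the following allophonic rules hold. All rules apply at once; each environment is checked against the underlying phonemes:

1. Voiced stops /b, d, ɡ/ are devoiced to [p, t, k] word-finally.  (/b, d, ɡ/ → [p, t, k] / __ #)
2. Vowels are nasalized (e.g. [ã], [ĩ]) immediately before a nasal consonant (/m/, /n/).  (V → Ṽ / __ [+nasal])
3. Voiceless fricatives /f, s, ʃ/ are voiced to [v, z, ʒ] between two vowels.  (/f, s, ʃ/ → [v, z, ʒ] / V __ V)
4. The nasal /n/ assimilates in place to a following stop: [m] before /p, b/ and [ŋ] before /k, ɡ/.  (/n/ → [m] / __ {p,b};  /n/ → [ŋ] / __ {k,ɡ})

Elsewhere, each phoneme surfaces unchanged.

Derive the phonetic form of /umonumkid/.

[ũmõnũmkit]

/u/ meets the environment for rule 2 (before a nasal consonant) → [ũ].
/m/ (between /u/ and /o/): no rule targets it → [m].
/o/ (between /m/ and /n/): before a nasal consonant, so rule 2 applies → [õ].
/n/ (between /o/ and /u/) is in the target of rule 4 but the environment (before a labial or velar stop) is not met → [n].
/u/ — between /n/ and /m/, before a nasal consonant — surfaces as [ũ] (rule 2).
/m/ stays [m].
/k/ — not in any rule's target class → [k].
/i/ (between /k/ and /d/) is in the target of rule 2 but the environment (before a nasal consonant) is not met → [i].
/d/ — word-final, word-finally — surfaces as [t] (rule 1).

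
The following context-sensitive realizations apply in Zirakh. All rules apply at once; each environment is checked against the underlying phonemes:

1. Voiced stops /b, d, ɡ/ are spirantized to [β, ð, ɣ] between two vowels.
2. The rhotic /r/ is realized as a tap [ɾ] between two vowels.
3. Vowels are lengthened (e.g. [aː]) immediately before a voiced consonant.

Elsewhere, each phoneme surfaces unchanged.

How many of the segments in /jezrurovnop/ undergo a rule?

4

Segments that undergo a rule: /e/ → [eː] (rule 3); /u/ → [uː] (rule 3); /r/ → [ɾ] (rule 2); /o/ → [oː] (rule 3).
All other segments surface unchanged.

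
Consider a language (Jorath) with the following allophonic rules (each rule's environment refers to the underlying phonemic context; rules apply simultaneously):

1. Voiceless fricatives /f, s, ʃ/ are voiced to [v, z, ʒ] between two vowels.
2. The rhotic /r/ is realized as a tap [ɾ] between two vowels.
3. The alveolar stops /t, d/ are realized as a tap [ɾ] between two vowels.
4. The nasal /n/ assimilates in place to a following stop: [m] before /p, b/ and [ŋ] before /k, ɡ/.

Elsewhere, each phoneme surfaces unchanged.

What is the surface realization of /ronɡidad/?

/r/ (word-initial): rule 2 targets it, but not between two vowels → unchanged [r].
/o/ (between /r/ and /n/) is unaffected → [o].
/n/ (between /o/ and /ɡ/) occurs before a labial or velar stop → [ŋ] by rule 4.
/ɡ/ stays [ɡ].
/i/ (between /ɡ/ and /d/): no rule targets it → [i].
/d/ — between /i/ and /a/, between two vowels — surfaces as [ɾ] (rule 3).
/a/ (between /d/ and /d/) is unaffected → [a].
/d/ (word-final) fails the environment for rule 3, so it stays [d].

[roŋɡiɾad]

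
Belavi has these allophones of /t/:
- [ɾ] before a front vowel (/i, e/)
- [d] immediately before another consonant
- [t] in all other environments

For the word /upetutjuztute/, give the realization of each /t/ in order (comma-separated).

Occurrence 1 (position 4): no conditioning environment matches → elsewhere allophone [t].
Occurrence 2 (position 6): immediately before another consonant → [d].
Occurrence 3 (position 10): no conditioning environment matches → elsewhere allophone [t].
Occurrence 4 (position 12): before a front vowel (/i, e/) → [ɾ].

[t], [d], [t], [ɾ]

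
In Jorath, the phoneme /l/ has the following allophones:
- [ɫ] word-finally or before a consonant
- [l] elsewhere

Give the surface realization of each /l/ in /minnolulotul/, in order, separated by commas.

Occurrence 1 (position 6): no conditioning environment matches → elsewhere allophone [l].
Occurrence 2 (position 8): no conditioning environment matches → elsewhere allophone [l].
Occurrence 3 (position 12): word-finally or before a consonant → [ɫ].

[l], [l], [ɫ]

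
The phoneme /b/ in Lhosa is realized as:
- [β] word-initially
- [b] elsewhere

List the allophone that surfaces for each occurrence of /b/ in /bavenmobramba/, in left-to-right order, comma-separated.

Occurrence 1 (position 1): word-initially → [β].
Occurrence 2 (position 8): no conditioning environment matches → elsewhere allophone [b].
Occurrence 3 (position 12): no conditioning environment matches → elsewhere allophone [b].

[β], [b], [b]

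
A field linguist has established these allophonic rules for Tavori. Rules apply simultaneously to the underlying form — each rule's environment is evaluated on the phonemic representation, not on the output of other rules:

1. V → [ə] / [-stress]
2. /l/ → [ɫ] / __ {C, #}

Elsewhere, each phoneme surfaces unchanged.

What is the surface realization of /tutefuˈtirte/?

[tətəfəˈtirtə]

/t/ (word-initial): no rule targets it → [t].
/u/ meets the environment for rule 1 (in an unstressed syllable) → [ə].
/t/ stays [t].
/e/ meets the environment for rule 1 (in an unstressed syllable) → [ə].
/f/ stays [f].
/u/ — between /f/ and /t/, in an unstressed syllable — surfaces as [ə] (rule 1).
/t/ (between /u/ and /i/): no rule targets it → [t].
/i/ (between /t/ and /r/): rule 1 targets it, but not in an unstressed syllable → unchanged [i].
/r/ stays [r].
/t/ — not in any rule's target class → [t].
/e/ — word-final, in an unstressed syllable — surfaces as [ə] (rule 1).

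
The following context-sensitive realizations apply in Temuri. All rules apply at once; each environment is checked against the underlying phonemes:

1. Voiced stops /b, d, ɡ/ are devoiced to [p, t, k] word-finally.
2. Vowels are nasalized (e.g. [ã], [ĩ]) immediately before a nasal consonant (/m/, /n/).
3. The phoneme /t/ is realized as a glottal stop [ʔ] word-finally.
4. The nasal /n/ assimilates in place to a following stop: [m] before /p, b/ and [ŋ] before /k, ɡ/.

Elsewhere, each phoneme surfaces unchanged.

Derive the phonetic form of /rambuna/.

/r/ stays [r].
Rule 2 applies to /a/ (between /r/ and /m/: before a nasal consonant) → [ã].
/m/ stays [m].
/b/ (between /m/ and /u/) is in the target of rule 1 but the environment (word-finally) is not met → [b].
/u/ meets the environment for rule 2 (before a nasal consonant) → [ũ].
/n/ (between /u/ and /a/) fails the environment for rule 4, so it stays [n].
/a/ (word-final) fails the environment for rule 2, so it stays [a].

[rãmbũna]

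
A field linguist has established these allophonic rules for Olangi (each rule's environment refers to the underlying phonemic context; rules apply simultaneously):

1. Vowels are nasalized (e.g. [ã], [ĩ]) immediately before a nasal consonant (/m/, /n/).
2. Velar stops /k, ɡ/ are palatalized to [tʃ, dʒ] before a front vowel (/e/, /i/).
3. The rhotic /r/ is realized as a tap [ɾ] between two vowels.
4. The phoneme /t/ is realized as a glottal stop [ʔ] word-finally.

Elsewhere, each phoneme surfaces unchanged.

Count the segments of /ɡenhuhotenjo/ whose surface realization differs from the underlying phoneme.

Segments that undergo a rule: /ɡ/ → [dʒ] (rule 2); /e/ → [ẽ] (rule 1); /e/ → [ẽ] (rule 1).
All other segments surface unchanged.

3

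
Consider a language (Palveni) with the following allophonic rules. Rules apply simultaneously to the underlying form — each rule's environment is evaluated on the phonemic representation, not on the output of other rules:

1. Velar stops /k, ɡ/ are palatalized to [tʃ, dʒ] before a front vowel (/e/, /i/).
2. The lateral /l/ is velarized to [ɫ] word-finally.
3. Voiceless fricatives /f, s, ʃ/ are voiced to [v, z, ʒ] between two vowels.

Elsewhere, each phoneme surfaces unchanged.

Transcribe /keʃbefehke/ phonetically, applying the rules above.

[tʃeʃbevehtʃe]

/k/ (word-initial) occurs before a front vowel → [tʃ] by rule 1.
/ʃ/ (between /e/ and /b/) fails the environment for rule 3, so it stays [ʃ].
/f/ meets the environment for rule 3 (between two vowels) → [v].
/k/ (between /h/ and /e/): before a front vowel, so rule 1 applies → [tʃ].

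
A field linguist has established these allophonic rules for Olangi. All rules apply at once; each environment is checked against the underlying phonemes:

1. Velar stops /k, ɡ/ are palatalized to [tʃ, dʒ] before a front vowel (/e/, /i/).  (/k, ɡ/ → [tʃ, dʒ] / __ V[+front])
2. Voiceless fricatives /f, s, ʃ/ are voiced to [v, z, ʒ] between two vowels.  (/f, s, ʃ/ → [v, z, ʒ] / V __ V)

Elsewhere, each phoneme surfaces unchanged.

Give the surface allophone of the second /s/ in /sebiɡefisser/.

[s]

/s/ (between /i/ and /s/): rule 2 targets it, but not between two vowels → unchanged [s].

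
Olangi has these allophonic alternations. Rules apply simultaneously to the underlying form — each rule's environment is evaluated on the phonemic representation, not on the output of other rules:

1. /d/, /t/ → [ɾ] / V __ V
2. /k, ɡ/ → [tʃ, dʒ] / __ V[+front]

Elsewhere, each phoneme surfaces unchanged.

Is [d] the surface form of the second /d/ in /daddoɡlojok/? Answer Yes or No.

/d/ (between /a/ and /d/) fails the environment for rule 1, so it stays [d].
The actual realization is [d], which matches [d].

Yes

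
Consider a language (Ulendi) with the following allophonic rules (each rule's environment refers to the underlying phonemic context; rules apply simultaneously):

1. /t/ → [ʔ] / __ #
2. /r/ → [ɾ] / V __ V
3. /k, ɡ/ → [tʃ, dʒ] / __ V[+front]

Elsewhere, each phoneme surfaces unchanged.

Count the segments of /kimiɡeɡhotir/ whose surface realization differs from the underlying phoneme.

2

Segments that undergo a rule: /k/ → [tʃ] (rule 3); /ɡ/ → [dʒ] (rule 3).
All other segments surface unchanged.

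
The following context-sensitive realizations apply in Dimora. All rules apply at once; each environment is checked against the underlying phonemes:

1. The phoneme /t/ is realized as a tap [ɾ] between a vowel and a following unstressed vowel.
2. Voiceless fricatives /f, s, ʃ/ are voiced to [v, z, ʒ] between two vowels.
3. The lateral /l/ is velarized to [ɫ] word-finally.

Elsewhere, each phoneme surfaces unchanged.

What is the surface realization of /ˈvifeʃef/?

[ˈviveʒef]

/v/ (word-initial): no rule targets it → [v].
/i/ stays [i].
/f/ (between /i/ and /e/) occurs between two vowels → [v] by rule 2.
/e/ (between /f/ and /ʃ/) is unaffected → [e].
/ʃ/ — between /e/ and /e/, between two vowels — surfaces as [ʒ] (rule 2).
/e/ stays [e].
/f/ (word-final) fails the environment for rule 2, so it stays [f].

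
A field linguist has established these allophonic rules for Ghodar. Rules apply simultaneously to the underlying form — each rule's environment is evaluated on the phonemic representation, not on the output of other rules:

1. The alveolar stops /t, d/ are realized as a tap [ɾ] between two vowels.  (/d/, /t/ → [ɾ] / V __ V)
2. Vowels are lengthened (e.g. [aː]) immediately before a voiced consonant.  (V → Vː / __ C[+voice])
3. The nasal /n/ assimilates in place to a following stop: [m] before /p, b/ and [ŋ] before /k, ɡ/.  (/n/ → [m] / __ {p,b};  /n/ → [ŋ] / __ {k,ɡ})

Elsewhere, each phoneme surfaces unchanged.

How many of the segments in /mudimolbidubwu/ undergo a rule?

Segments that undergo a rule: /u/ → [uː] (rule 2); /d/ → [ɾ] (rule 1); /i/ → [iː] (rule 2); /o/ → [oː] (rule 2); /i/ → [iː] (rule 2); /d/ → [ɾ] (rule 1); /u/ → [uː] (rule 2).
All other segments surface unchanged.

7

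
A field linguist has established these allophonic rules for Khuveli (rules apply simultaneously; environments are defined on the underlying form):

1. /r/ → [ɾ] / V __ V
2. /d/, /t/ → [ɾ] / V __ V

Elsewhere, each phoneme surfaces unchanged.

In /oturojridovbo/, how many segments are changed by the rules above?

3

Segments that undergo a rule: /t/ → [ɾ] (rule 2); /r/ → [ɾ] (rule 1); /d/ → [ɾ] (rule 2).
All other segments surface unchanged.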